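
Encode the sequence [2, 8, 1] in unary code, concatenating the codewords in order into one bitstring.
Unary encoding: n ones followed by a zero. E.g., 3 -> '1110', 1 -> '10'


Encode each number as n ones followed by a terminating 0:
  2 -> 110 (3 bits)
  8 -> 111111110 (9 bits)
  1 -> 10 (2 bits)
Total length = 3 + 9 + 2 = 14 bits.

Unary([2, 8, 1]) = 11011111111010 (14 bits)


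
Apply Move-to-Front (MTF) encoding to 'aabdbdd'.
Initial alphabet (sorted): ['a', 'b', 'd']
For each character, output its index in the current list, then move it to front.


MTF encoding:
'a': index 0 in ['a', 'b', 'd'] -> ['a', 'b', 'd']
'a': index 0 in ['a', 'b', 'd'] -> ['a', 'b', 'd']
'b': index 1 in ['a', 'b', 'd'] -> ['b', 'a', 'd']
'd': index 2 in ['b', 'a', 'd'] -> ['d', 'b', 'a']
'b': index 1 in ['d', 'b', 'a'] -> ['b', 'd', 'a']
'd': index 1 in ['b', 'd', 'a'] -> ['d', 'b', 'a']
'd': index 0 in ['d', 'b', 'a'] -> ['d', 'b', 'a']


Output: [0, 0, 1, 2, 1, 1, 0]


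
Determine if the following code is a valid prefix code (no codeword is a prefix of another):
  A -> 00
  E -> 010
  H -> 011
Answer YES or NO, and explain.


Checking each pair (does one codeword prefix another?):
  A='00' vs E='010': no prefix
  A='00' vs H='011': no prefix
  E='010' vs A='00': no prefix
  E='010' vs H='011': no prefix
  H='011' vs A='00': no prefix
  H='011' vs E='010': no prefix
No violation found over all pairs.

YES -- this is a valid prefix code. No codeword is a prefix of any other codeword.


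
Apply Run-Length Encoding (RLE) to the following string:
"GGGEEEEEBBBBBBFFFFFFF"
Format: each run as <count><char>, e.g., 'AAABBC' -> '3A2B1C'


Scanning runs left to right:
  i=0: run of 'G' x 3 -> '3G'
  i=3: run of 'E' x 5 -> '5E'
  i=8: run of 'B' x 6 -> '6B'
  i=14: run of 'F' x 7 -> '7F'

RLE = 3G5E6B7F


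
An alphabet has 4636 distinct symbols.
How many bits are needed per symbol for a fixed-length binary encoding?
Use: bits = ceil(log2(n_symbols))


log2(4636) = 12.1787
Bracket: 2^12 = 4096 < 4636 <= 2^13 = 8192
So ceil(log2(4636)) = 13

bits = ceil(log2(4636)) = ceil(12.1787) = 13 bits


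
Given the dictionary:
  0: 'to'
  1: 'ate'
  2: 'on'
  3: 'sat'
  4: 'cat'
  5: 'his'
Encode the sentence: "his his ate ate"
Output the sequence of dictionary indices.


Look up each word in the dictionary:
  'his' -> 5
  'his' -> 5
  'ate' -> 1
  'ate' -> 1

Encoded: [5, 5, 1, 1]


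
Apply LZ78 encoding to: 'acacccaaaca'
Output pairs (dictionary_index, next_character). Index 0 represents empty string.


LZ78 encoding steps:
Dictionary: {0: ''}
Step 1: w='' (idx 0), next='a' -> output (0, 'a'), add 'a' as idx 1
Step 2: w='' (idx 0), next='c' -> output (0, 'c'), add 'c' as idx 2
Step 3: w='a' (idx 1), next='c' -> output (1, 'c'), add 'ac' as idx 3
Step 4: w='c' (idx 2), next='c' -> output (2, 'c'), add 'cc' as idx 4
Step 5: w='a' (idx 1), next='a' -> output (1, 'a'), add 'aa' as idx 5
Step 6: w='ac' (idx 3), next='a' -> output (3, 'a'), add 'aca' as idx 6


Encoded: [(0, 'a'), (0, 'c'), (1, 'c'), (2, 'c'), (1, 'a'), (3, 'a')]


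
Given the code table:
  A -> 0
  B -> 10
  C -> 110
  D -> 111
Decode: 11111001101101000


Decoding:
111 -> D
110 -> C
0 -> A
110 -> C
110 -> C
10 -> B
0 -> A
0 -> A


Result: DCACCBAA


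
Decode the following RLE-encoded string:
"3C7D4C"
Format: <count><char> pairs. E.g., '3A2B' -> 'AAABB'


Expanding each <count><char> pair:
  3C -> 'CCC'
  7D -> 'DDDDDDD'
  4C -> 'CCCC'

Decoded = CCCDDDDDDDCCCC


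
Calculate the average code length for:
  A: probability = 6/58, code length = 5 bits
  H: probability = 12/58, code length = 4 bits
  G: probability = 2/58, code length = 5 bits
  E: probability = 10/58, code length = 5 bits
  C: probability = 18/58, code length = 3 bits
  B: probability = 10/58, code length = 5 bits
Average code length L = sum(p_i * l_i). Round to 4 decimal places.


Weighted contributions p_i * l_i:
  A: (6/58) * 5 = 30/58
  H: (12/58) * 4 = 48/58
  G: (2/58) * 5 = 10/58
  E: (10/58) * 5 = 50/58
  C: (18/58) * 3 = 54/58
  B: (10/58) * 5 = 50/58
Sum = (30 + 48 + 10 + 50 + 54 + 50)/58 = 242/58

L = 242/58 = 4.1724 bits/symbol


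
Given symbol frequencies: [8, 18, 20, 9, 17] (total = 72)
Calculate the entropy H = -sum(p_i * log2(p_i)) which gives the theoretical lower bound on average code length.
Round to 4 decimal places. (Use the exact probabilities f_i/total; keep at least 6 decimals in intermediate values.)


Per-symbol terms -p_i * log2(p_i) with p_i = f_i/72:
  p = 8/72 = 0.111111: log2(p) = -3.169925, -p*log2(p) = 0.352214
  p = 18/72 = 0.250000: log2(p) = -2.000000, -p*log2(p) = 0.500000
  p = 20/72 = 0.277778: log2(p) = -1.847997, -p*log2(p) = 0.513332
  p = 9/72 = 0.125000: log2(p) = -3.000000, -p*log2(p) = 0.375000
  p = 17/72 = 0.236111: log2(p) = -2.082462, -p*log2(p) = 0.491692
H = 0.352214 + 0.500000 + 0.513332 + 0.375000 + 0.491692 = 2.232238

H = 2.2322 bits/symbol


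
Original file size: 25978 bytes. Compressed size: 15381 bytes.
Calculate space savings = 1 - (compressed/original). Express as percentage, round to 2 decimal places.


ratio = compressed/original = 15381/25978 = 0.592078
savings = 1 - ratio = 1 - 0.592078 = 0.407922
as a percentage: 0.407922 * 100 = 40.79%

Space savings = 1 - 15381/25978 = 40.79%


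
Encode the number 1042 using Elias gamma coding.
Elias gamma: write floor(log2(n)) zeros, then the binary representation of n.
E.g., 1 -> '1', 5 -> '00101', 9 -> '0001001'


num_bits = floor(log2(1042)) + 1 = 11
leading_zeros = num_bits - 1 = 10
binary(1042) = 10000010010

Elias gamma(1042) = '0000000000' + '10000010010' = 000000000010000010010 (21 bits)


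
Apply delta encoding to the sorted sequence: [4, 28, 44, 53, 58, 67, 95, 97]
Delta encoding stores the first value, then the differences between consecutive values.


First value: 4
Deltas:
  28 - 4 = 24
  44 - 28 = 16
  53 - 44 = 9
  58 - 53 = 5
  67 - 58 = 9
  95 - 67 = 28
  97 - 95 = 2


Delta encoded: [4, 24, 16, 9, 5, 9, 28, 2]


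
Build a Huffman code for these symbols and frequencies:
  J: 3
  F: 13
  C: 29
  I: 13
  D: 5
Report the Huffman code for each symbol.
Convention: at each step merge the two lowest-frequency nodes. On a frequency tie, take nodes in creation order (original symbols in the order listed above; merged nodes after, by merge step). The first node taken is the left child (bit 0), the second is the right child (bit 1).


Huffman tree construction:
Step 1: Merge J(3) + D(5) = 8
Step 2: Merge (J+D)(8) + F(13) = 21
Step 3: Merge I(13) + ((J+D)+F)(21) = 34
Step 4: Merge C(29) + (I+((J+D)+F))(34) = 63
Read each symbol's code off the tree from the root (left child = 0, right child = 1).

Codes:
  J: 1100 (length 4)
  F: 111 (length 3)
  C: 0 (length 1)
  I: 10 (length 2)
  D: 1101 (length 4)
Average code length: 126/63 = 2.0000 bits/symbol


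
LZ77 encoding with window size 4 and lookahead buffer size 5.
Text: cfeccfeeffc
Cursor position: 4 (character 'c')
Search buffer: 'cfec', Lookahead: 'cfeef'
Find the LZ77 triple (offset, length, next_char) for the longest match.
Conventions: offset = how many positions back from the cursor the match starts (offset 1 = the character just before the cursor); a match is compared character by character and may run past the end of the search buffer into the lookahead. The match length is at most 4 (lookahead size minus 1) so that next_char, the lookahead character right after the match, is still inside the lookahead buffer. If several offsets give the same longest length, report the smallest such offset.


Try each offset into the search buffer:
  offset=1 (pos 3, char 'c'): match length 1
  offset=2 (pos 2, char 'e'): match length 0
  offset=3 (pos 1, char 'f'): match length 0
  offset=4 (pos 0, char 'c'): match length 3
Longest match has length 3 at offset 4.
next_char = character at position 4 + 3 = 7 -> 'e'

Best match: offset=4, length=3 (matching 'cfe' starting at position 0)
LZ77 triple: (4, 3, 'e')


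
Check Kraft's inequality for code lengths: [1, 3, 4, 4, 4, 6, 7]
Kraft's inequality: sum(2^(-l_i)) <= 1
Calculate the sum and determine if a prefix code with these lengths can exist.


Sum = 2^(-1) + 2^(-3) + 2^(-4) + 2^(-4) + 2^(-4) + 2^(-6) + 2^(-7)
    = 0.5 + 0.125 + 0.0625 + 0.0625 + 0.0625 + 0.015625 + 0.0078125
    = 107/128 = 0.8359375
Since 0.8359375 <= 1, Kraft's inequality IS satisfied.
A prefix code with these lengths CAN exist.

Kraft sum = 0.8359375. Satisfied.


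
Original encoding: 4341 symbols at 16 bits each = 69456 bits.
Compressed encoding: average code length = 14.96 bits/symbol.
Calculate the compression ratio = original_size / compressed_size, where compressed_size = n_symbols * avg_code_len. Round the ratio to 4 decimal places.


original_size = n_symbols * orig_bits = 4341 * 16 = 69456 bits
compressed_size = n_symbols * avg_code_len = 4341 * 14.96 = 64941.36 bits
ratio = original_size / compressed_size = 69456 / 64941.36 = 1.0695

Compression ratio = 1.0695


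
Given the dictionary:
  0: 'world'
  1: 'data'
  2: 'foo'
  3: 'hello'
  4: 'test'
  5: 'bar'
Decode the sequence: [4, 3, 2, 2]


Look up each index in the dictionary:
  4 -> 'test'
  3 -> 'hello'
  2 -> 'foo'
  2 -> 'foo'

Decoded: "test hello foo foo"


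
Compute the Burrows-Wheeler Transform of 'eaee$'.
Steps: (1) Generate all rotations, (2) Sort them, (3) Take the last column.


Rotations (sorted):
  0: $eaee -> last char: e
  1: aee$e -> last char: e
  2: e$eae -> last char: e
  3: eaee$ -> last char: $
  4: ee$ea -> last char: a


BWT = eee$a


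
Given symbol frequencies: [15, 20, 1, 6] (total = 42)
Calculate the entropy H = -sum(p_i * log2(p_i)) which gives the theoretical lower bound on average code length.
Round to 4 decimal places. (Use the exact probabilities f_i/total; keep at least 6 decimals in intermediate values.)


Per-symbol terms -p_i * log2(p_i) with p_i = f_i/42:
  p = 15/42 = 0.357143: log2(p) = -1.485427, -p*log2(p) = 0.530510
  p = 20/42 = 0.476190: log2(p) = -1.070389, -p*log2(p) = 0.509709
  p = 1/42 = 0.023810: log2(p) = -5.392317, -p*log2(p) = 0.128389
  p = 6/42 = 0.142857: log2(p) = -2.807355, -p*log2(p) = 0.401051
H = 0.530510 + 0.509709 + 0.128389 + 0.401051 = 1.569659

H = 1.5697 bits/symbol


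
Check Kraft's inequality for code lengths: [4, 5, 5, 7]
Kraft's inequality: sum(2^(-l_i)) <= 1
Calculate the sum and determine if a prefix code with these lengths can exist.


Sum = 2^(-4) + 2^(-5) + 2^(-5) + 2^(-7)
    = 0.0625 + 0.03125 + 0.03125 + 0.0078125
    = 17/128 = 0.1328125
Since 0.1328125 <= 1, Kraft's inequality IS satisfied.
A prefix code with these lengths CAN exist.

Kraft sum = 0.1328125. Satisfied.


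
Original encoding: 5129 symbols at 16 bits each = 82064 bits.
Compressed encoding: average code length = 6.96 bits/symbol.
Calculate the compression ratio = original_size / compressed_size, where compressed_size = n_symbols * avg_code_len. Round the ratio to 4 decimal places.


original_size = n_symbols * orig_bits = 5129 * 16 = 82064 bits
compressed_size = n_symbols * avg_code_len = 5129 * 6.96 = 35697.84 bits
ratio = original_size / compressed_size = 82064 / 35697.84 = 2.2989

Compression ratio = 2.2989


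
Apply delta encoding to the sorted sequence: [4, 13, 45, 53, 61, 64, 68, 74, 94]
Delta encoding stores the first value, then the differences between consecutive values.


First value: 4
Deltas:
  13 - 4 = 9
  45 - 13 = 32
  53 - 45 = 8
  61 - 53 = 8
  64 - 61 = 3
  68 - 64 = 4
  74 - 68 = 6
  94 - 74 = 20


Delta encoded: [4, 9, 32, 8, 8, 3, 4, 6, 20]


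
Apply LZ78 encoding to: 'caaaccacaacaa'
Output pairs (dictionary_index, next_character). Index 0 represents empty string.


LZ78 encoding steps:
Dictionary: {0: ''}
Step 1: w='' (idx 0), next='c' -> output (0, 'c'), add 'c' as idx 1
Step 2: w='' (idx 0), next='a' -> output (0, 'a'), add 'a' as idx 2
Step 3: w='a' (idx 2), next='a' -> output (2, 'a'), add 'aa' as idx 3
Step 4: w='c' (idx 1), next='c' -> output (1, 'c'), add 'cc' as idx 4
Step 5: w='a' (idx 2), next='c' -> output (2, 'c'), add 'ac' as idx 5
Step 6: w='aa' (idx 3), next='c' -> output (3, 'c'), add 'aac' as idx 6
Step 7: w='aa' (idx 3), end of input -> output (3, '')


Encoded: [(0, 'c'), (0, 'a'), (2, 'a'), (1, 'c'), (2, 'c'), (3, 'c'), (3, '')]


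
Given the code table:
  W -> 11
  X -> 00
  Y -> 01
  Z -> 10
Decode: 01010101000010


Decoding:
01 -> Y
01 -> Y
01 -> Y
01 -> Y
00 -> X
00 -> X
10 -> Z


Result: YYYYXXZ


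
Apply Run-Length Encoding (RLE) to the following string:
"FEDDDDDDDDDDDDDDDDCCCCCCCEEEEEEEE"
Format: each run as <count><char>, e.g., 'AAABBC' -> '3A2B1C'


Scanning runs left to right:
  i=0: run of 'F' x 1 -> '1F'
  i=1: run of 'E' x 1 -> '1E'
  i=2: run of 'D' x 16 -> '16D'
  i=18: run of 'C' x 7 -> '7C'
  i=25: run of 'E' x 8 -> '8E'

RLE = 1F1E16D7C8E


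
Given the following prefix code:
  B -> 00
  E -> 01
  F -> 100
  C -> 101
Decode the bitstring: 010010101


Decoding step by step:
Bits 01 -> E
Bits 00 -> B
Bits 101 -> C
Bits 01 -> E


Decoded message: EBCE


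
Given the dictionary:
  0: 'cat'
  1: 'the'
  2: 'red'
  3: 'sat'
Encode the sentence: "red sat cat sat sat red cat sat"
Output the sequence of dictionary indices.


Look up each word in the dictionary:
  'red' -> 2
  'sat' -> 3
  'cat' -> 0
  'sat' -> 3
  'sat' -> 3
  'red' -> 2
  'cat' -> 0
  'sat' -> 3

Encoded: [2, 3, 0, 3, 3, 2, 0, 3]


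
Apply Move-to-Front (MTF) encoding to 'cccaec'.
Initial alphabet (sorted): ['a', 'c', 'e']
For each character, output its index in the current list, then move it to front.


MTF encoding:
'c': index 1 in ['a', 'c', 'e'] -> ['c', 'a', 'e']
'c': index 0 in ['c', 'a', 'e'] -> ['c', 'a', 'e']
'c': index 0 in ['c', 'a', 'e'] -> ['c', 'a', 'e']
'a': index 1 in ['c', 'a', 'e'] -> ['a', 'c', 'e']
'e': index 2 in ['a', 'c', 'e'] -> ['e', 'a', 'c']
'c': index 2 in ['e', 'a', 'c'] -> ['c', 'e', 'a']


Output: [1, 0, 0, 1, 2, 2]


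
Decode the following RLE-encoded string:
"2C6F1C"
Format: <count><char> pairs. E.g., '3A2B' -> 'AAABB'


Expanding each <count><char> pair:
  2C -> 'CC'
  6F -> 'FFFFFF'
  1C -> 'C'

Decoded = CCFFFFFFC


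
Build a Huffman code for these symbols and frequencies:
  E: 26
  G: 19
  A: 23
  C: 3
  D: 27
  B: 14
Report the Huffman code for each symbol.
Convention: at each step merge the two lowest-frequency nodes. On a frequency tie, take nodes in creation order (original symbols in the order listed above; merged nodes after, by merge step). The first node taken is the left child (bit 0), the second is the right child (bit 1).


Huffman tree construction:
Step 1: Merge C(3) + B(14) = 17
Step 2: Merge (C+B)(17) + G(19) = 36
Step 3: Merge A(23) + E(26) = 49
Step 4: Merge D(27) + ((C+B)+G)(36) = 63
Step 5: Merge (A+E)(49) + (D+((C+B)+G))(63) = 112
Read each symbol's code off the tree from the root (left child = 0, right child = 1).

Codes:
  E: 01 (length 2)
  G: 111 (length 3)
  A: 00 (length 2)
  C: 1100 (length 4)
  D: 10 (length 2)
  B: 1101 (length 4)
Average code length: 277/112 = 2.4732 bits/symbol


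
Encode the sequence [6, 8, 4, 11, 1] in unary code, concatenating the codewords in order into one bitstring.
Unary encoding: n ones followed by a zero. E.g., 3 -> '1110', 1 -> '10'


Encode each number as n ones followed by a terminating 0:
  6 -> 1111110 (7 bits)
  8 -> 111111110 (9 bits)
  4 -> 11110 (5 bits)
  11 -> 111111111110 (12 bits)
  1 -> 10 (2 bits)
Total length = 7 + 9 + 5 + 12 + 2 = 35 bits.

Unary([6, 8, 4, 11, 1]) = 11111101111111101111011111111111010 (35 bits)


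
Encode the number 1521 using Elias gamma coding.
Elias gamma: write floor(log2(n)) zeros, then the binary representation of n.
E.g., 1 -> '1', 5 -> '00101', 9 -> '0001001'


num_bits = floor(log2(1521)) + 1 = 11
leading_zeros = num_bits - 1 = 10
binary(1521) = 10111110001

Elias gamma(1521) = '0000000000' + '10111110001' = 000000000010111110001 (21 bits)


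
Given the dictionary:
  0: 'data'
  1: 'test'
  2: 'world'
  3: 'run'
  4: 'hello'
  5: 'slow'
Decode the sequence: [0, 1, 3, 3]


Look up each index in the dictionary:
  0 -> 'data'
  1 -> 'test'
  3 -> 'run'
  3 -> 'run'

Decoded: "data test run run"


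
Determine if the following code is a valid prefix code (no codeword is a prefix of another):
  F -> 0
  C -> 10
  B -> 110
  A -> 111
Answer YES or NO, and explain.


Checking each pair (does one codeword prefix another?):
  F='0' vs C='10': no prefix
  F='0' vs B='110': no prefix
  F='0' vs A='111': no prefix
  C='10' vs F='0': no prefix
  C='10' vs B='110': no prefix
  C='10' vs A='111': no prefix
  B='110' vs F='0': no prefix
  B='110' vs C='10': no prefix
  B='110' vs A='111': no prefix
  A='111' vs F='0': no prefix
  A='111' vs C='10': no prefix
  A='111' vs B='110': no prefix
No violation found over all pairs.

YES -- this is a valid prefix code. No codeword is a prefix of any other codeword.


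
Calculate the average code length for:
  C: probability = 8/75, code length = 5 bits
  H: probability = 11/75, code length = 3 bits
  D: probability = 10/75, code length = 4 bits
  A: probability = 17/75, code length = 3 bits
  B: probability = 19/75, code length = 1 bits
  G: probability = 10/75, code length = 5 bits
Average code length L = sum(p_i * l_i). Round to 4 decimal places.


Weighted contributions p_i * l_i:
  C: (8/75) * 5 = 40/75
  H: (11/75) * 3 = 33/75
  D: (10/75) * 4 = 40/75
  A: (17/75) * 3 = 51/75
  B: (19/75) * 1 = 19/75
  G: (10/75) * 5 = 50/75
Sum = (40 + 33 + 40 + 51 + 19 + 50)/75 = 233/75

L = 233/75 = 3.1067 bits/symbol


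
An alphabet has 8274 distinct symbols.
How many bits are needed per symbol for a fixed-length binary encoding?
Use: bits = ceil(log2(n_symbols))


log2(8274) = 13.0144
Bracket: 2^13 = 8192 < 8274 <= 2^14 = 16384
So ceil(log2(8274)) = 14

bits = ceil(log2(8274)) = ceil(13.0144) = 14 bits


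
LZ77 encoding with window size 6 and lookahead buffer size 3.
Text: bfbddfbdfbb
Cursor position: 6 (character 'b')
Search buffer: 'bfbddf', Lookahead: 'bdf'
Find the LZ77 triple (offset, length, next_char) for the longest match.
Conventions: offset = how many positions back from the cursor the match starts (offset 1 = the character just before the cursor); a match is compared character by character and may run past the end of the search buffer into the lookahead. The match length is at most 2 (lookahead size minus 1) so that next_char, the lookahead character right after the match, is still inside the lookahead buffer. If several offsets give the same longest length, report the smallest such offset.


Try each offset into the search buffer:
  offset=1 (pos 5, char 'f'): match length 0
  offset=2 (pos 4, char 'd'): match length 0
  offset=3 (pos 3, char 'd'): match length 0
  offset=4 (pos 2, char 'b'): match length 2
  offset=5 (pos 1, char 'f'): match length 0
  offset=6 (pos 0, char 'b'): match length 1
Longest match has length 2 at offset 4.
next_char = character at position 6 + 2 = 8 -> 'f'

Best match: offset=4, length=2 (matching 'bd' starting at position 2)
LZ77 triple: (4, 2, 'f')


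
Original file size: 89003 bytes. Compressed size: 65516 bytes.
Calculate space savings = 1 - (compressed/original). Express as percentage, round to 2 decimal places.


ratio = compressed/original = 65516/89003 = 0.73611
savings = 1 - ratio = 1 - 0.73611 = 0.26389
as a percentage: 0.26389 * 100 = 26.39%

Space savings = 1 - 65516/89003 = 26.39%


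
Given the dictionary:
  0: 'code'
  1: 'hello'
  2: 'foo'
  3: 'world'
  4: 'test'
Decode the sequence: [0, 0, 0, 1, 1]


Look up each index in the dictionary:
  0 -> 'code'
  0 -> 'code'
  0 -> 'code'
  1 -> 'hello'
  1 -> 'hello'

Decoded: "code code code hello hello"


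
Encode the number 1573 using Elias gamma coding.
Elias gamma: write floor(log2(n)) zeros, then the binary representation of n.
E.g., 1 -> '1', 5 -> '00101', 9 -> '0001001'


num_bits = floor(log2(1573)) + 1 = 11
leading_zeros = num_bits - 1 = 10
binary(1573) = 11000100101

Elias gamma(1573) = '0000000000' + '11000100101' = 000000000011000100101 (21 bits)


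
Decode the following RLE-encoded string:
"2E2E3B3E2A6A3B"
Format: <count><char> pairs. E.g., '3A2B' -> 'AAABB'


Expanding each <count><char> pair:
  2E -> 'EE'
  2E -> 'EE'
  3B -> 'BBB'
  3E -> 'EEE'
  2A -> 'AA'
  6A -> 'AAAAAA'
  3B -> 'BBB'

Decoded = EEEEBBBEEEAAAAAAAABBB


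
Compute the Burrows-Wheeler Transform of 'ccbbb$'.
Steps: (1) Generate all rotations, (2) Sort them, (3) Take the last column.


Rotations (sorted):
  0: $ccbbb -> last char: b
  1: b$ccbb -> last char: b
  2: bb$ccb -> last char: b
  3: bbb$cc -> last char: c
  4: cbbb$c -> last char: c
  5: ccbbb$ -> last char: $


BWT = bbbcc$


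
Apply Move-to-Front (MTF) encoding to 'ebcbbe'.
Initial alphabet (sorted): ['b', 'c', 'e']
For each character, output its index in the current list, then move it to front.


MTF encoding:
'e': index 2 in ['b', 'c', 'e'] -> ['e', 'b', 'c']
'b': index 1 in ['e', 'b', 'c'] -> ['b', 'e', 'c']
'c': index 2 in ['b', 'e', 'c'] -> ['c', 'b', 'e']
'b': index 1 in ['c', 'b', 'e'] -> ['b', 'c', 'e']
'b': index 0 in ['b', 'c', 'e'] -> ['b', 'c', 'e']
'e': index 2 in ['b', 'c', 'e'] -> ['e', 'b', 'c']


Output: [2, 1, 2, 1, 0, 2]


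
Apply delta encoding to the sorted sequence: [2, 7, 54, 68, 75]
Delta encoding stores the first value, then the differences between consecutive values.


First value: 2
Deltas:
  7 - 2 = 5
  54 - 7 = 47
  68 - 54 = 14
  75 - 68 = 7


Delta encoded: [2, 5, 47, 14, 7]


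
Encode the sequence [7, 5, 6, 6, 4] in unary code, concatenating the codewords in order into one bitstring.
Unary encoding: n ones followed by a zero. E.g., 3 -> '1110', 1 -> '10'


Encode each number as n ones followed by a terminating 0:
  7 -> 11111110 (8 bits)
  5 -> 111110 (6 bits)
  6 -> 1111110 (7 bits)
  6 -> 1111110 (7 bits)
  4 -> 11110 (5 bits)
Total length = 8 + 6 + 7 + 7 + 5 = 33 bits.

Unary([7, 5, 6, 6, 4]) = 111111101111101111110111111011110 (33 bits)


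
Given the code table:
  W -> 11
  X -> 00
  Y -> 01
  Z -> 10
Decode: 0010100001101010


Decoding:
00 -> X
10 -> Z
10 -> Z
00 -> X
01 -> Y
10 -> Z
10 -> Z
10 -> Z


Result: XZZXYZZZ


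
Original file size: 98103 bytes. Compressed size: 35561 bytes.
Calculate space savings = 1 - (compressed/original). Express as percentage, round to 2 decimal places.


ratio = compressed/original = 35561/98103 = 0.362486
savings = 1 - ratio = 1 - 0.362486 = 0.637514
as a percentage: 0.637514 * 100 = 63.75%

Space savings = 1 - 35561/98103 = 63.75%


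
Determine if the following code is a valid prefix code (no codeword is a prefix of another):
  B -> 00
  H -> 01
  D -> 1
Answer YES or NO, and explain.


Checking each pair (does one codeword prefix another?):
  B='00' vs H='01': no prefix
  B='00' vs D='1': no prefix
  H='01' vs B='00': no prefix
  H='01' vs D='1': no prefix
  D='1' vs B='00': no prefix
  D='1' vs H='01': no prefix
No violation found over all pairs.

YES -- this is a valid prefix code. No codeword is a prefix of any other codeword.


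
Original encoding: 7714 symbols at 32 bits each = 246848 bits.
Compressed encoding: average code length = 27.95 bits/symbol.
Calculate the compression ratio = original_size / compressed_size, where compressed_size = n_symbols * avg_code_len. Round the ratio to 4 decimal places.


original_size = n_symbols * orig_bits = 7714 * 32 = 246848 bits
compressed_size = n_symbols * avg_code_len = 7714 * 27.95 = 215606.3 bits
ratio = original_size / compressed_size = 246848 / 215606.3 = 1.1449

Compression ratio = 1.1449


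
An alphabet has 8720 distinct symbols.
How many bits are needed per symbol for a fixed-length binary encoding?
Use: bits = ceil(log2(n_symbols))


log2(8720) = 13.0901
Bracket: 2^13 = 8192 < 8720 <= 2^14 = 16384
So ceil(log2(8720)) = 14

bits = ceil(log2(8720)) = ceil(13.0901) = 14 bits


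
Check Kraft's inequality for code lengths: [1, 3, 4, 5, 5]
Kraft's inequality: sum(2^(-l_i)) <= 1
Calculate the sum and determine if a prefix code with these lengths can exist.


Sum = 2^(-1) + 2^(-3) + 2^(-4) + 2^(-5) + 2^(-5)
    = 0.5 + 0.125 + 0.0625 + 0.03125 + 0.03125
    = 24/32 = 0.75
Since 0.75 <= 1, Kraft's inequality IS satisfied.
A prefix code with these lengths CAN exist.

Kraft sum = 0.75. Satisfied.


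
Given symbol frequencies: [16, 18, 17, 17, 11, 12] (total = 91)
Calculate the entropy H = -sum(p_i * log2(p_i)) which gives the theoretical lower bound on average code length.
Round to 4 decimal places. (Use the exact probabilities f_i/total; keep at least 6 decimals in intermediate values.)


Per-symbol terms -p_i * log2(p_i) with p_i = f_i/91:
  p = 16/91 = 0.175824: log2(p) = -2.507795, -p*log2(p) = 0.440931
  p = 18/91 = 0.197802: log2(p) = -2.337870, -p*log2(p) = 0.462436
  p = 17/91 = 0.186813: log2(p) = -2.420332, -p*log2(p) = 0.452150
  p = 17/91 = 0.186813: log2(p) = -2.420332, -p*log2(p) = 0.452150
  p = 11/91 = 0.120879: log2(p) = -3.048363, -p*log2(p) = 0.368483
  p = 12/91 = 0.131868: log2(p) = -2.922832, -p*log2(p) = 0.385428
H = 0.440931 + 0.462436 + 0.452150 + 0.452150 + 0.368483 + 0.385428 = 2.561578

H = 2.5616 bits/symbol


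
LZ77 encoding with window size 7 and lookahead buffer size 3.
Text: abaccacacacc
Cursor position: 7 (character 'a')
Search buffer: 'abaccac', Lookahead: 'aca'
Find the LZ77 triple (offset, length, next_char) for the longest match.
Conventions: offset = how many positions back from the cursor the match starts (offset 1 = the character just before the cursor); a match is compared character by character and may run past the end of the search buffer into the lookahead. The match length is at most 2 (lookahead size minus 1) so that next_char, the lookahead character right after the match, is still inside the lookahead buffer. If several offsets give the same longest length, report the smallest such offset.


Try each offset into the search buffer:
  offset=1 (pos 6, char 'c'): match length 0
  offset=2 (pos 5, char 'a'): match length 2
  offset=3 (pos 4, char 'c'): match length 0
  offset=4 (pos 3, char 'c'): match length 0
  offset=5 (pos 2, char 'a'): match length 2
  offset=6 (pos 1, char 'b'): match length 0
  offset=7 (pos 0, char 'a'): match length 1
Longest match has length 2, found at offsets 2, 5; take the smallest, offset 2.
next_char = character at position 7 + 2 = 9 -> 'a'

Best match: offset=2, length=2 (matching 'ac' starting at position 5)
LZ77 triple: (2, 2, 'a')


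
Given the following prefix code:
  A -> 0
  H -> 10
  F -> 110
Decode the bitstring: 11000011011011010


Decoding step by step:
Bits 110 -> F
Bits 0 -> A
Bits 0 -> A
Bits 0 -> A
Bits 110 -> F
Bits 110 -> F
Bits 110 -> F
Bits 10 -> H


Decoded message: FAAAFFFH


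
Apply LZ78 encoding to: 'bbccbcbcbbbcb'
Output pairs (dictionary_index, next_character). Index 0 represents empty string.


LZ78 encoding steps:
Dictionary: {0: ''}
Step 1: w='' (idx 0), next='b' -> output (0, 'b'), add 'b' as idx 1
Step 2: w='b' (idx 1), next='c' -> output (1, 'c'), add 'bc' as idx 2
Step 3: w='' (idx 0), next='c' -> output (0, 'c'), add 'c' as idx 3
Step 4: w='bc' (idx 2), next='b' -> output (2, 'b'), add 'bcb' as idx 4
Step 5: w='c' (idx 3), next='b' -> output (3, 'b'), add 'cb' as idx 5
Step 6: w='b' (idx 1), next='b' -> output (1, 'b'), add 'bb' as idx 6
Step 7: w='cb' (idx 5), end of input -> output (5, '')


Encoded: [(0, 'b'), (1, 'c'), (0, 'c'), (2, 'b'), (3, 'b'), (1, 'b'), (5, '')]


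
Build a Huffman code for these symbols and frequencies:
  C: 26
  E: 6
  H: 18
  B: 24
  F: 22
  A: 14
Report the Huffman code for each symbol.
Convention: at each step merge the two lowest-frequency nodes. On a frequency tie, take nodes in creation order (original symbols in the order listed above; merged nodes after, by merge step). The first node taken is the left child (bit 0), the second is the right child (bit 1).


Huffman tree construction:
Step 1: Merge E(6) + A(14) = 20
Step 2: Merge H(18) + (E+A)(20) = 38
Step 3: Merge F(22) + B(24) = 46
Step 4: Merge C(26) + (H+(E+A))(38) = 64
Step 5: Merge (F+B)(46) + (C+(H+(E+A)))(64) = 110
Read each symbol's code off the tree from the root (left child = 0, right child = 1).

Codes:
  C: 10 (length 2)
  E: 1110 (length 4)
  H: 110 (length 3)
  B: 01 (length 2)
  F: 00 (length 2)
  A: 1111 (length 4)
Average code length: 278/110 = 2.5273 bits/symbol


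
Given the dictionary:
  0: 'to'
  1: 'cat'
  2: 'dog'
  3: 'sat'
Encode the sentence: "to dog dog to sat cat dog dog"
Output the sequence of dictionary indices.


Look up each word in the dictionary:
  'to' -> 0
  'dog' -> 2
  'dog' -> 2
  'to' -> 0
  'sat' -> 3
  'cat' -> 1
  'dog' -> 2
  'dog' -> 2

Encoded: [0, 2, 2, 0, 3, 1, 2, 2]


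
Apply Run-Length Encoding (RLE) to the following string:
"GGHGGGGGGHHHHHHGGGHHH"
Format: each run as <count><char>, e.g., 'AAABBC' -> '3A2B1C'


Scanning runs left to right:
  i=0: run of 'G' x 2 -> '2G'
  i=2: run of 'H' x 1 -> '1H'
  i=3: run of 'G' x 6 -> '6G'
  i=9: run of 'H' x 6 -> '6H'
  i=15: run of 'G' x 3 -> '3G'
  i=18: run of 'H' x 3 -> '3H'

RLE = 2G1H6G6H3G3H


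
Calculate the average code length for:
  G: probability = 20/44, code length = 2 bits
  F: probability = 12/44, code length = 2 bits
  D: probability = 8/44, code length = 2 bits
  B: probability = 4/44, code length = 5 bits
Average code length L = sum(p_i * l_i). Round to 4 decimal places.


Weighted contributions p_i * l_i:
  G: (20/44) * 2 = 40/44
  F: (12/44) * 2 = 24/44
  D: (8/44) * 2 = 16/44
  B: (4/44) * 5 = 20/44
Sum = (40 + 24 + 16 + 20)/44 = 100/44

L = 100/44 = 2.2727 bits/symbol


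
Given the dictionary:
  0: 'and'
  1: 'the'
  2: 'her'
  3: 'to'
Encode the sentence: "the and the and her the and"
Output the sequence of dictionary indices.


Look up each word in the dictionary:
  'the' -> 1
  'and' -> 0
  'the' -> 1
  'and' -> 0
  'her' -> 2
  'the' -> 1
  'and' -> 0

Encoded: [1, 0, 1, 0, 2, 1, 0]


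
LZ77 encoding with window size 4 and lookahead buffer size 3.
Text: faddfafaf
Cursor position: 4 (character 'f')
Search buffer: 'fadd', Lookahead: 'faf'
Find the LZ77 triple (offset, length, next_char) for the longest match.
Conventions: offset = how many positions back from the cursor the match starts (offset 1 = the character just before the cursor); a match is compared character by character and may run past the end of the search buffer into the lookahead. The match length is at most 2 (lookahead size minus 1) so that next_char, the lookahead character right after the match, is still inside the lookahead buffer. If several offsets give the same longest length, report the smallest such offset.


Try each offset into the search buffer:
  offset=1 (pos 3, char 'd'): match length 0
  offset=2 (pos 2, char 'd'): match length 0
  offset=3 (pos 1, char 'a'): match length 0
  offset=4 (pos 0, char 'f'): match length 2
Longest match has length 2 at offset 4.
next_char = character at position 4 + 2 = 6 -> 'f'

Best match: offset=4, length=2 (matching 'fa' starting at position 0)
LZ77 triple: (4, 2, 'f')


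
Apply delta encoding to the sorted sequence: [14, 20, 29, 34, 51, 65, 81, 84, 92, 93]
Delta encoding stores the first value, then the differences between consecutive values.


First value: 14
Deltas:
  20 - 14 = 6
  29 - 20 = 9
  34 - 29 = 5
  51 - 34 = 17
  65 - 51 = 14
  81 - 65 = 16
  84 - 81 = 3
  92 - 84 = 8
  93 - 92 = 1


Delta encoded: [14, 6, 9, 5, 17, 14, 16, 3, 8, 1]


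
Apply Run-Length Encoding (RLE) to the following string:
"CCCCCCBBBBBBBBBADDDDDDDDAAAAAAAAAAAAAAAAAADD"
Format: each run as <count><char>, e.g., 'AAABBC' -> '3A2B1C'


Scanning runs left to right:
  i=0: run of 'C' x 6 -> '6C'
  i=6: run of 'B' x 9 -> '9B'
  i=15: run of 'A' x 1 -> '1A'
  i=16: run of 'D' x 8 -> '8D'
  i=24: run of 'A' x 18 -> '18A'
  i=42: run of 'D' x 2 -> '2D'

RLE = 6C9B1A8D18A2D


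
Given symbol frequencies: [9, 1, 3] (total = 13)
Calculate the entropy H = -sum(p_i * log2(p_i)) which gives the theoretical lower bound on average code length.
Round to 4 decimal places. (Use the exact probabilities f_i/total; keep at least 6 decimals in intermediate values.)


Per-symbol terms -p_i * log2(p_i) with p_i = f_i/13:
  p = 9/13 = 0.692308: log2(p) = -0.530515, -p*log2(p) = 0.367279
  p = 1/13 = 0.076923: log2(p) = -3.700440, -p*log2(p) = 0.284649
  p = 3/13 = 0.230769: log2(p) = -2.115477, -p*log2(p) = 0.488187
H = 0.367279 + 0.284649 + 0.488187 = 1.140115

H = 1.1401 bits/symbol


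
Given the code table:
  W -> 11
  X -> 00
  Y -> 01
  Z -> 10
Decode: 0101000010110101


Decoding:
01 -> Y
01 -> Y
00 -> X
00 -> X
10 -> Z
11 -> W
01 -> Y
01 -> Y


Result: YYXXZWYY


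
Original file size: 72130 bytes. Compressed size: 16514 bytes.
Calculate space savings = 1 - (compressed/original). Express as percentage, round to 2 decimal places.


ratio = compressed/original = 16514/72130 = 0.228948
savings = 1 - ratio = 1 - 0.228948 = 0.771052
as a percentage: 0.771052 * 100 = 77.11%

Space savings = 1 - 16514/72130 = 77.11%


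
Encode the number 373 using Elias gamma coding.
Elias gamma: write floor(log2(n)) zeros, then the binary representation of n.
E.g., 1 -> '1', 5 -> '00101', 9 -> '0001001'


num_bits = floor(log2(373)) + 1 = 9
leading_zeros = num_bits - 1 = 8
binary(373) = 101110101

Elias gamma(373) = '00000000' + '101110101' = 00000000101110101 (17 bits)


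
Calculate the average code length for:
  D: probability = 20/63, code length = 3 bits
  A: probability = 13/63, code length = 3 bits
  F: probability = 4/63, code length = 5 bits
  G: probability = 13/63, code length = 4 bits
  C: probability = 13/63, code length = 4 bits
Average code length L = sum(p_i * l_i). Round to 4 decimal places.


Weighted contributions p_i * l_i:
  D: (20/63) * 3 = 60/63
  A: (13/63) * 3 = 39/63
  F: (4/63) * 5 = 20/63
  G: (13/63) * 4 = 52/63
  C: (13/63) * 4 = 52/63
Sum = (60 + 39 + 20 + 52 + 52)/63 = 223/63

L = 223/63 = 3.5397 bits/symbol


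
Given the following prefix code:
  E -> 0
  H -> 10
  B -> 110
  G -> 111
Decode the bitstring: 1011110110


Decoding step by step:
Bits 10 -> H
Bits 111 -> G
Bits 10 -> H
Bits 110 -> B


Decoded message: HGHB


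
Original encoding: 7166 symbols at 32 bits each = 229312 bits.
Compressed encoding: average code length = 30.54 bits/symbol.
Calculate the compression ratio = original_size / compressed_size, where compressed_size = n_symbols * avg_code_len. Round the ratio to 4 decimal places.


original_size = n_symbols * orig_bits = 7166 * 32 = 229312 bits
compressed_size = n_symbols * avg_code_len = 7166 * 30.54 = 218849.64 bits
ratio = original_size / compressed_size = 229312 / 218849.64 = 1.0478

Compression ratio = 1.0478


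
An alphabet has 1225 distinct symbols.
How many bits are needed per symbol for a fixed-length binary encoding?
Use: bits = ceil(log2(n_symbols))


log2(1225) = 10.2586
Bracket: 2^10 = 1024 < 1225 <= 2^11 = 2048
So ceil(log2(1225)) = 11

bits = ceil(log2(1225)) = ceil(10.2586) = 11 bits


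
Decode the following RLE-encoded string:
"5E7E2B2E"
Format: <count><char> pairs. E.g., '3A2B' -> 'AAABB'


Expanding each <count><char> pair:
  5E -> 'EEEEE'
  7E -> 'EEEEEEE'
  2B -> 'BB'
  2E -> 'EE'

Decoded = EEEEEEEEEEEEBBEE


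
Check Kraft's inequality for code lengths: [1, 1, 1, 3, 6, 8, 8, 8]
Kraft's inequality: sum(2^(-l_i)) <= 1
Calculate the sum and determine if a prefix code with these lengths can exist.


Sum = 2^(-1) + 2^(-1) + 2^(-1) + 2^(-3) + 2^(-6) + 2^(-8) + 2^(-8) + 2^(-8)
    = 0.5 + 0.5 + 0.5 + 0.125 + 0.015625 + 0.00390625 + 0.00390625 + 0.00390625
    = 423/256 = 1.65234375
Since 1.65234375 > 1, Kraft's inequality is NOT satisfied.
A prefix code with these lengths CANNOT exist.

Kraft sum = 1.65234375. Not satisfied.


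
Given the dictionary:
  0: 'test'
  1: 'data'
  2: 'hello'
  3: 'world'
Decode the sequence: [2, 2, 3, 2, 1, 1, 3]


Look up each index in the dictionary:
  2 -> 'hello'
  2 -> 'hello'
  3 -> 'world'
  2 -> 'hello'
  1 -> 'data'
  1 -> 'data'
  3 -> 'world'

Decoded: "hello hello world hello data data world"


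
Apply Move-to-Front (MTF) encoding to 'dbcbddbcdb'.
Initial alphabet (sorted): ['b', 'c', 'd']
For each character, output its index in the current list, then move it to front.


MTF encoding:
'd': index 2 in ['b', 'c', 'd'] -> ['d', 'b', 'c']
'b': index 1 in ['d', 'b', 'c'] -> ['b', 'd', 'c']
'c': index 2 in ['b', 'd', 'c'] -> ['c', 'b', 'd']
'b': index 1 in ['c', 'b', 'd'] -> ['b', 'c', 'd']
'd': index 2 in ['b', 'c', 'd'] -> ['d', 'b', 'c']
'd': index 0 in ['d', 'b', 'c'] -> ['d', 'b', 'c']
'b': index 1 in ['d', 'b', 'c'] -> ['b', 'd', 'c']
'c': index 2 in ['b', 'd', 'c'] -> ['c', 'b', 'd']
'd': index 2 in ['c', 'b', 'd'] -> ['d', 'c', 'b']
'b': index 2 in ['d', 'c', 'b'] -> ['b', 'd', 'c']


Output: [2, 1, 2, 1, 2, 0, 1, 2, 2, 2]


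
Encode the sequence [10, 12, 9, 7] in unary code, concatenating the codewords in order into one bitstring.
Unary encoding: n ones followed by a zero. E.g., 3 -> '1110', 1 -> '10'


Encode each number as n ones followed by a terminating 0:
  10 -> 11111111110 (11 bits)
  12 -> 1111111111110 (13 bits)
  9 -> 1111111110 (10 bits)
  7 -> 11111110 (8 bits)
Total length = 11 + 13 + 10 + 8 = 42 bits.

Unary([10, 12, 9, 7]) = 111111111101111111111110111111111011111110 (42 bits)


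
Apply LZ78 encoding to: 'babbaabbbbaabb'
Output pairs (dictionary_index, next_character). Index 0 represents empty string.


LZ78 encoding steps:
Dictionary: {0: ''}
Step 1: w='' (idx 0), next='b' -> output (0, 'b'), add 'b' as idx 1
Step 2: w='' (idx 0), next='a' -> output (0, 'a'), add 'a' as idx 2
Step 3: w='b' (idx 1), next='b' -> output (1, 'b'), add 'bb' as idx 3
Step 4: w='a' (idx 2), next='a' -> output (2, 'a'), add 'aa' as idx 4
Step 5: w='bb' (idx 3), next='b' -> output (3, 'b'), add 'bbb' as idx 5
Step 6: w='b' (idx 1), next='a' -> output (1, 'a'), add 'ba' as idx 6
Step 7: w='a' (idx 2), next='b' -> output (2, 'b'), add 'ab' as idx 7
Step 8: w='b' (idx 1), end of input -> output (1, '')


Encoded: [(0, 'b'), (0, 'a'), (1, 'b'), (2, 'a'), (3, 'b'), (1, 'a'), (2, 'b'), (1, '')]


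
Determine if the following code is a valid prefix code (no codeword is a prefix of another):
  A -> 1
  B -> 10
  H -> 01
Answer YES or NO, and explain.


Checking each pair (does one codeword prefix another?):
  A='1' vs B='10': prefix -- VIOLATION

NO -- this is NOT a valid prefix code. A (1) is a prefix of B (10).


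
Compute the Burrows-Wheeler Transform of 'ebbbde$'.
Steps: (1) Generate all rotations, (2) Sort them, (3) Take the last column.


Rotations (sorted):
  0: $ebbbde -> last char: e
  1: bbbde$e -> last char: e
  2: bbde$eb -> last char: b
  3: bde$ebb -> last char: b
  4: de$ebbb -> last char: b
  5: e$ebbbd -> last char: d
  6: ebbbde$ -> last char: $


BWT = eebbbd$


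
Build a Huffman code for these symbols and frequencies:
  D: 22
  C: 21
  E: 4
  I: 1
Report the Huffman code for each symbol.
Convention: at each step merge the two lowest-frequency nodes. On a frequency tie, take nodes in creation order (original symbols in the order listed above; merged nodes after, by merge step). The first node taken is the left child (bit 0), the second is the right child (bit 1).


Huffman tree construction:
Step 1: Merge I(1) + E(4) = 5
Step 2: Merge (I+E)(5) + C(21) = 26
Step 3: Merge D(22) + ((I+E)+C)(26) = 48
Read each symbol's code off the tree from the root (left child = 0, right child = 1).

Codes:
  D: 0 (length 1)
  C: 11 (length 2)
  E: 101 (length 3)
  I: 100 (length 3)
Average code length: 79/48 = 1.6458 bits/symbol


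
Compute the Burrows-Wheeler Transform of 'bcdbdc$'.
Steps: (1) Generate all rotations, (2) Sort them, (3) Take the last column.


Rotations (sorted):
  0: $bcdbdc -> last char: c
  1: bcdbdc$ -> last char: $
  2: bdc$bcd -> last char: d
  3: c$bcdbd -> last char: d
  4: cdbdc$b -> last char: b
  5: dbdc$bc -> last char: c
  6: dc$bcdb -> last char: b


BWT = c$ddbcb


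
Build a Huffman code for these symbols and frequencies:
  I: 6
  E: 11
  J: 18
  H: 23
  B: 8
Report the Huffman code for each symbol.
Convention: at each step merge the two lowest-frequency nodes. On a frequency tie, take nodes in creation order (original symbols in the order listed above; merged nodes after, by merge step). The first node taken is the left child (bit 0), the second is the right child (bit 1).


Huffman tree construction:
Step 1: Merge I(6) + B(8) = 14
Step 2: Merge E(11) + (I+B)(14) = 25
Step 3: Merge J(18) + H(23) = 41
Step 4: Merge (E+(I+B))(25) + (J+H)(41) = 66
Read each symbol's code off the tree from the root (left child = 0, right child = 1).

Codes:
  I: 010 (length 3)
  E: 00 (length 2)
  J: 10 (length 2)
  H: 11 (length 2)
  B: 011 (length 3)
Average code length: 146/66 = 2.2121 bits/symbol
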